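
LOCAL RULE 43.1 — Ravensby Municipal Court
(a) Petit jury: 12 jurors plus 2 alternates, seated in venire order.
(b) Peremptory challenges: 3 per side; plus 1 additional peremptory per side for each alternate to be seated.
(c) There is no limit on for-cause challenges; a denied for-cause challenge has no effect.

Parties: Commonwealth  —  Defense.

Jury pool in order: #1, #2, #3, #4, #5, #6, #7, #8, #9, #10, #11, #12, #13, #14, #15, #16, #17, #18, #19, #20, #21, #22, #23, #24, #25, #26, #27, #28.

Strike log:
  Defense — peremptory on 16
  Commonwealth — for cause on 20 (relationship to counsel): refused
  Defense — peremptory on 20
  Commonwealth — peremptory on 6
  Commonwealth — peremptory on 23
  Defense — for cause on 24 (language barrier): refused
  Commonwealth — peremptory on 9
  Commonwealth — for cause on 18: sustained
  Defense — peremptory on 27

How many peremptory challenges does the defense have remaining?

2

Defense allotment: 3 base + 1 × 2 alternates = 5.
Defense peremptories used: #16, #20, #27 — 3 (the for-cause on #24 doesn't count).
Remaining: 5 − 3 = 2.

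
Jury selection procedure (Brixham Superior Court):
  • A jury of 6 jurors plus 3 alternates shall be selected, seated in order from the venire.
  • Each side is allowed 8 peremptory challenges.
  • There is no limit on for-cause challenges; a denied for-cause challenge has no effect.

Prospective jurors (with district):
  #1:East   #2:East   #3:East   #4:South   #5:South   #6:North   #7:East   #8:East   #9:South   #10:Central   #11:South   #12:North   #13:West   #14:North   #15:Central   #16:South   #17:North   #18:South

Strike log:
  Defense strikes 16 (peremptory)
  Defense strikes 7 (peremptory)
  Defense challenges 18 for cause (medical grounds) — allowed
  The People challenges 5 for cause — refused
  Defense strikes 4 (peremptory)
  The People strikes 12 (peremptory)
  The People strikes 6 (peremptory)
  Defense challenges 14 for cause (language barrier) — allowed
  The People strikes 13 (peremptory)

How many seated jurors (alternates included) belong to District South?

3

Removed: #4, #6, #7, #12, #13, #14, #16, #18.
Seated (9 incl. alternates): #1, #2, #3, #5, #8, #9, #10, #11, #15.
Of those, in District South: #5, #9, #11 → 3.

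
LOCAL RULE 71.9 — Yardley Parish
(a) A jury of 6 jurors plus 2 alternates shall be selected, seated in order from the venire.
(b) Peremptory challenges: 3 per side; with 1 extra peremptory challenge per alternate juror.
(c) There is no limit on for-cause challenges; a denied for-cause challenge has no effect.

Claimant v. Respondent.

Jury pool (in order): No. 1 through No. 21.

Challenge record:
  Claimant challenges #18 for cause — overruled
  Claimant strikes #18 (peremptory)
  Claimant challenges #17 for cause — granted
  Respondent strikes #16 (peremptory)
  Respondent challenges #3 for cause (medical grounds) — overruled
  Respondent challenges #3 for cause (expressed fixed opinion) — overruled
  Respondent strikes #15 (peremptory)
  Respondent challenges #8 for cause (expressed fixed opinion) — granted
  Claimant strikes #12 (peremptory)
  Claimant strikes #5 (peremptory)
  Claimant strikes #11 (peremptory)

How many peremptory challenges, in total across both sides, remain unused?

Claimant allotment: 3 base + 1 × 2 alternates = 5. Respondent allotment: 3 base + 1 × 2 alternates = 5.
Claimant peremptories used: #18, #12, #5, #11 — 4 (for-cause on #18, #17 don't count).
Respondent peremptories used: #16, #15 — 2 (for-cause on #3, #3, #8 don't count).
Remaining: (5 − 4) + (5 − 2) = 4.

4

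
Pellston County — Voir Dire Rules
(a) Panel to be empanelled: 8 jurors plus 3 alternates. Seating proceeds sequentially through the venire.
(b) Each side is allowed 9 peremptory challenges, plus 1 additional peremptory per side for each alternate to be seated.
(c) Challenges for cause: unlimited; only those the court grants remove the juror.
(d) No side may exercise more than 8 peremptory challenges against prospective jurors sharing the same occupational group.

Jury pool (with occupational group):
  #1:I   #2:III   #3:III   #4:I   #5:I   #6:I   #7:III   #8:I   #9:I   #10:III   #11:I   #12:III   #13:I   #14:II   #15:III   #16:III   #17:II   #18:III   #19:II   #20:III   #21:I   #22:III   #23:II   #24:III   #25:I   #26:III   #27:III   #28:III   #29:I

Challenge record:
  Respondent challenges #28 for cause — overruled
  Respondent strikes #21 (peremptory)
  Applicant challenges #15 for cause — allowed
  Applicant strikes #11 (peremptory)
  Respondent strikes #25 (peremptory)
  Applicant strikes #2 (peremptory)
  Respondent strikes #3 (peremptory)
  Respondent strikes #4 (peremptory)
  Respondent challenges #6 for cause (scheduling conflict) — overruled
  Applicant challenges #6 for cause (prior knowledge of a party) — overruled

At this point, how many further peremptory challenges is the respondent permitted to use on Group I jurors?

5

Respondent peremptories so far: #21, #25, #3, #4 — 4 of 12 used, 8 left overall.
Against Group I: #21, #25, #4 — 3 used; per-group cap 8 leaves 5.
Binding limit: min(8, 5) = 5.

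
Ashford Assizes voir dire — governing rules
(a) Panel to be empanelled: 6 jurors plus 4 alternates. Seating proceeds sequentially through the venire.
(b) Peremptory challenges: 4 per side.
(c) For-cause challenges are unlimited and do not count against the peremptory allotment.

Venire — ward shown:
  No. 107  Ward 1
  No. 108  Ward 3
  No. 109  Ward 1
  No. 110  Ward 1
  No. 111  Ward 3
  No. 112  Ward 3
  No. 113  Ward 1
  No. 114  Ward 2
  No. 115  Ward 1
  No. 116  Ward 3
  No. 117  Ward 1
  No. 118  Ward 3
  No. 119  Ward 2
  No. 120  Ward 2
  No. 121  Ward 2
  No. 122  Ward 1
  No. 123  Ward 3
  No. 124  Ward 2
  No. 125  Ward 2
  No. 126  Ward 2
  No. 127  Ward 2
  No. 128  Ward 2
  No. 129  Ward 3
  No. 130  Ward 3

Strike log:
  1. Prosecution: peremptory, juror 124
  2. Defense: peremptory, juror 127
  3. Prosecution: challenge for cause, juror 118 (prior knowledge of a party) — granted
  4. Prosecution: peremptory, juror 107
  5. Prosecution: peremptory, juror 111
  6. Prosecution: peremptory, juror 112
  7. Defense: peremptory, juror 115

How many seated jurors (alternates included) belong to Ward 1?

Removed: #107, #111, #112, #115, #118, #124, #127.
Seated (10 incl. alternates): #108, #109, #110, #113, #114, #116, #117, #119, #120, #121.
Of those, in Ward 1: #109, #110, #113, #117 → 4.

4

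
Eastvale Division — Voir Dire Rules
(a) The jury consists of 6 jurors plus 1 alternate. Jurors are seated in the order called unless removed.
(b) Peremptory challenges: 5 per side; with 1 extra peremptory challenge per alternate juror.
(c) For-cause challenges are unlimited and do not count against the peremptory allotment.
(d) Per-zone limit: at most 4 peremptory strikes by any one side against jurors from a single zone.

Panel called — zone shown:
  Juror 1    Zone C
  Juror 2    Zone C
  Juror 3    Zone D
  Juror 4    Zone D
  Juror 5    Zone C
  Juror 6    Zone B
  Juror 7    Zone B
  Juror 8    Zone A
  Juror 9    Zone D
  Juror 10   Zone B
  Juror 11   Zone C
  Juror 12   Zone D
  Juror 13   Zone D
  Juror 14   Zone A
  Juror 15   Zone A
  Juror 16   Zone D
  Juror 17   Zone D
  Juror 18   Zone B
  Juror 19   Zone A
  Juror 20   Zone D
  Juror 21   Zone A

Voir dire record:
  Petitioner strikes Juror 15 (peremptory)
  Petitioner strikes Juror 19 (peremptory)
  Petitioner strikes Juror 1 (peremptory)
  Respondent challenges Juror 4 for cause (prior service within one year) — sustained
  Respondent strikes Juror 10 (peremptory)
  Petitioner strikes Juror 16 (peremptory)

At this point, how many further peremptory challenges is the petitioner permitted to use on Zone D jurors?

2

Petitioner peremptories so far: #15, #19, #1, #16 — 4 of 6 used, 2 left overall.
Against Zone D: #16 — 1 used; per-zone cap 4 leaves 3.
Binding limit: min(2, 3) = 2.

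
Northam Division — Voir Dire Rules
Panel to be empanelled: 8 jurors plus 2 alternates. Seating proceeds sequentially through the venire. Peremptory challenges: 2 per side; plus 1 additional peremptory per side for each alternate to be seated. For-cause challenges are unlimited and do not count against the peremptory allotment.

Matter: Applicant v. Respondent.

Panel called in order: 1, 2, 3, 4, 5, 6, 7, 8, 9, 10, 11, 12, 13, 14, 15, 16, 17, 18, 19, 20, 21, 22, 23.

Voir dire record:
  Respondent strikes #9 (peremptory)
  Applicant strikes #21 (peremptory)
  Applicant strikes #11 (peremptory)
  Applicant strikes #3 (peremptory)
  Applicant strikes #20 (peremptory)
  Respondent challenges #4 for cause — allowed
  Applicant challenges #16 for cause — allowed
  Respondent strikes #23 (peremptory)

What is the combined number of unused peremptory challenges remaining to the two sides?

Applicant allotment: 2 base + 1 × 2 alternates = 4. Respondent allotment: 2 base + 1 × 2 alternates = 4.
Applicant peremptories used: #21, #11, #3, #20 — 4 (the for-cause on #16 doesn't count).
Respondent peremptories used: #9, #23 — 2 (the for-cause on #4 doesn't count).
Remaining: (4 − 4) + (4 − 2) = 2.

2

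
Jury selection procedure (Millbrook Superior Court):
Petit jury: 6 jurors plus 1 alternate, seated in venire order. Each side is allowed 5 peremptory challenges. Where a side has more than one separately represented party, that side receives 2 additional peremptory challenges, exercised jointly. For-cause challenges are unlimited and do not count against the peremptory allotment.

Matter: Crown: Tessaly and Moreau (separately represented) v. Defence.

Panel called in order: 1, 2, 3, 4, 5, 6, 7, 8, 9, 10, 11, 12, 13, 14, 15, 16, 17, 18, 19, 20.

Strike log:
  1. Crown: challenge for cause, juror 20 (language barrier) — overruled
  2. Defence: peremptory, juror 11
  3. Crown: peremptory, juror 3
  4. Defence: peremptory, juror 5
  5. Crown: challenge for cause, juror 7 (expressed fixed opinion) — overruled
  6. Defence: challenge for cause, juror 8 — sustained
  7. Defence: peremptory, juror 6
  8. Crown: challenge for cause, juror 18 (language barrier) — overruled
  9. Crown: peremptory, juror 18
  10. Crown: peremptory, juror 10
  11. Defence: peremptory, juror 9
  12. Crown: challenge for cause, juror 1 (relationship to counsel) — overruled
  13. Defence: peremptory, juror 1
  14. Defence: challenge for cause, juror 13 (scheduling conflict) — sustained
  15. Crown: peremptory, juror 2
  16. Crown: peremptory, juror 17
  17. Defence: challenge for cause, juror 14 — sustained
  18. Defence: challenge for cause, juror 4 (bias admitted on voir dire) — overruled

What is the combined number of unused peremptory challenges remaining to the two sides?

Crown allotment: 5 base + 2 multi-party = 7. Defence allotment: 5.
Crown peremptories used: #3, #18, #10, #2, #17 — 5 (for-cause on #20, #7, #18, #1 don't count).
Defence peremptories used: #11, #5, #6, #9, #1 — 5 (for-cause on #8, #13, #14, #4 don't count).
Remaining: (7 − 5) + (5 − 5) = 2.

2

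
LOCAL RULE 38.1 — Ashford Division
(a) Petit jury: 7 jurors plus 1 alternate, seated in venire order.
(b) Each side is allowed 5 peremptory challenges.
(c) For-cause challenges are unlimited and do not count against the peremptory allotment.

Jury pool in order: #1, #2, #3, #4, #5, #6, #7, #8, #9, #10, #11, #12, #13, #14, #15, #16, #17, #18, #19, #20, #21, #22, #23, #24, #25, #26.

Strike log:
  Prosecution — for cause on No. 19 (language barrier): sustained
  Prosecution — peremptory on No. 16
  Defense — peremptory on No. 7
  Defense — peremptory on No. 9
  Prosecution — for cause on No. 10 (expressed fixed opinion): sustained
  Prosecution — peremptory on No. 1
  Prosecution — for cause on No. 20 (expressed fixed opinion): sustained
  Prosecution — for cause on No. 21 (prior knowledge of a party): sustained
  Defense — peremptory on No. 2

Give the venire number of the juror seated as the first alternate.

13

Removed: #1, #2, #7, #9, #10, #16, #19, #20, #21.
Seating in order: seats 1–7 → #3, #4, #5, #6, #8, #11, #12; alternates → #13.
So alternate 1 is #13.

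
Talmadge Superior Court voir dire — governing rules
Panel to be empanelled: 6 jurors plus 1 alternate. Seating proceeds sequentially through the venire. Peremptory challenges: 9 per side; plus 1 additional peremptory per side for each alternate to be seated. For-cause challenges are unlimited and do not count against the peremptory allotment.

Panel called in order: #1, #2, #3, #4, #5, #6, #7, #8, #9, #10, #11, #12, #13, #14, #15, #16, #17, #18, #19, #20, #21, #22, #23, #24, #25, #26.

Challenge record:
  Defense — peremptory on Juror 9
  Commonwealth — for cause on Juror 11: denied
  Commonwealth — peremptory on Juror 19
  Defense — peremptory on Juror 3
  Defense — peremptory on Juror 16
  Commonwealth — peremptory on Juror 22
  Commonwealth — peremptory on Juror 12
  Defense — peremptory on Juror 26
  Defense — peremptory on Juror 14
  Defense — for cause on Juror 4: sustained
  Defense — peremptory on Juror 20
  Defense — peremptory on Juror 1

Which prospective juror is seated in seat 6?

Removed: #1, #3, #4, #9, #12, #14, #16, #19, #20, #22, #26. (#11 stays — for-cause denied.)
Filling seats in venire order through position 6: #2, #5, #6, #7, #8, #10.
So seat 6 is #10.

10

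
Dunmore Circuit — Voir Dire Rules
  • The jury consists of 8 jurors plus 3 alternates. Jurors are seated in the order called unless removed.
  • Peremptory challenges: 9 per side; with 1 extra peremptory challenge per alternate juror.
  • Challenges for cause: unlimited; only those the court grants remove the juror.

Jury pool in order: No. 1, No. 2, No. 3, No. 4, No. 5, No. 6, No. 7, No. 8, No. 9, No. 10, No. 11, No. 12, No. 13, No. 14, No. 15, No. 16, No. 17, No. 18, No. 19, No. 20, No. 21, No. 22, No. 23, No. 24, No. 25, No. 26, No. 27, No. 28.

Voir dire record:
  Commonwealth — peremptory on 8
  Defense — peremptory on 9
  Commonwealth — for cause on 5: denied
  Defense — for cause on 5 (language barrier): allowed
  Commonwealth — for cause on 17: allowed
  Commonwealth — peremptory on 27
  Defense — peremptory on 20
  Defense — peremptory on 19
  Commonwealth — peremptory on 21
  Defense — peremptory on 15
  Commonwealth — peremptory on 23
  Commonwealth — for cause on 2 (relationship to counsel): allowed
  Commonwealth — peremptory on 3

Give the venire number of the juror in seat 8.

13

Removed: #2, #3, #5, #8, #9, #15, #17, #19, #20, #21, #23, #27.
Filling seats in venire order through position 8: #1, #4, #6, #7, #10, #11, #12, #13.
So seat 8 is #13.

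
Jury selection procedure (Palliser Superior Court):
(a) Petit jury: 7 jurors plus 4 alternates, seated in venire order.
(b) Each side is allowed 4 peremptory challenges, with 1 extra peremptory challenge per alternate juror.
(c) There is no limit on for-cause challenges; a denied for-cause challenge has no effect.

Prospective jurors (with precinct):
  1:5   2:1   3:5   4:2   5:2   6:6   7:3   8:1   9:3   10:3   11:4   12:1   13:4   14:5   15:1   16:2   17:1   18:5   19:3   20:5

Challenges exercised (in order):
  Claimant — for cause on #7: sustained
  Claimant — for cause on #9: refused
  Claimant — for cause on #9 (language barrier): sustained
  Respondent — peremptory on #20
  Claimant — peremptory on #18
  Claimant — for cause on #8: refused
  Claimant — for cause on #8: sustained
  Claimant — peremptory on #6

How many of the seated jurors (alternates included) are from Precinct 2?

Removed: #6, #7, #8, #9, #18, #20.
Seated (11 incl. alternates): #1, #2, #3, #4, #5, #10, #11, #12, #13, #14, #15.
Of those, in Precinct 2: #4, #5 → 2.

2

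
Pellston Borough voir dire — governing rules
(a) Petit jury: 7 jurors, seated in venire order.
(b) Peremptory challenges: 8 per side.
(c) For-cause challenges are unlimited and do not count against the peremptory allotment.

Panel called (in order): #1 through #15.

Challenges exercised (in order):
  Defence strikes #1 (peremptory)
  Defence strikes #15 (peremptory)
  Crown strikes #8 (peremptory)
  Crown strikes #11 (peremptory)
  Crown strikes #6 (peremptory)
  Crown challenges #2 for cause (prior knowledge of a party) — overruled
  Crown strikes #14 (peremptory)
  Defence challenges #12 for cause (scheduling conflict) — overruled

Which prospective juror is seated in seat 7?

10

Removed: #1, #6, #8, #11, #14, #15. (#2, #12 stay — for-cause denied.)
Seating in order: seats 1–7 → #2, #3, #4, #5, #7, #9, #10.
So seat 7 is #10.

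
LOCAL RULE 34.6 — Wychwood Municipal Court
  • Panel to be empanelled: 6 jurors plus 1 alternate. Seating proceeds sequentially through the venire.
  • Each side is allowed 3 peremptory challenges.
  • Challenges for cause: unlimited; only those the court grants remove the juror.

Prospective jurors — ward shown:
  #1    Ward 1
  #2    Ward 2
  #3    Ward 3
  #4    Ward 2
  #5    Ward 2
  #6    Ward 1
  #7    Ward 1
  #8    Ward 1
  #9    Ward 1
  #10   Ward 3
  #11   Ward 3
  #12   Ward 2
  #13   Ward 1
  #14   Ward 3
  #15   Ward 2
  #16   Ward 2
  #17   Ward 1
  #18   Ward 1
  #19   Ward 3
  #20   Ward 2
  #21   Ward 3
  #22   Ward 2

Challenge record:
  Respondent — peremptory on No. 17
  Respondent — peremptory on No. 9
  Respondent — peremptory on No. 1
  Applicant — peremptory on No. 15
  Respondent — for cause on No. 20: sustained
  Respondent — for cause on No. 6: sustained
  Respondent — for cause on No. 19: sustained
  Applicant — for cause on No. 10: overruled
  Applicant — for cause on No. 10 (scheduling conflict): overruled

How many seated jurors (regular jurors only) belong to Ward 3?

1

Removed: #1, #6, #9, #15, #17, #19, #20.
Seated jurors 1–6: #2, #3, #4, #5, #7, #8 (alternates #10 not counted).
Of those, in Ward 3: #3 → 1.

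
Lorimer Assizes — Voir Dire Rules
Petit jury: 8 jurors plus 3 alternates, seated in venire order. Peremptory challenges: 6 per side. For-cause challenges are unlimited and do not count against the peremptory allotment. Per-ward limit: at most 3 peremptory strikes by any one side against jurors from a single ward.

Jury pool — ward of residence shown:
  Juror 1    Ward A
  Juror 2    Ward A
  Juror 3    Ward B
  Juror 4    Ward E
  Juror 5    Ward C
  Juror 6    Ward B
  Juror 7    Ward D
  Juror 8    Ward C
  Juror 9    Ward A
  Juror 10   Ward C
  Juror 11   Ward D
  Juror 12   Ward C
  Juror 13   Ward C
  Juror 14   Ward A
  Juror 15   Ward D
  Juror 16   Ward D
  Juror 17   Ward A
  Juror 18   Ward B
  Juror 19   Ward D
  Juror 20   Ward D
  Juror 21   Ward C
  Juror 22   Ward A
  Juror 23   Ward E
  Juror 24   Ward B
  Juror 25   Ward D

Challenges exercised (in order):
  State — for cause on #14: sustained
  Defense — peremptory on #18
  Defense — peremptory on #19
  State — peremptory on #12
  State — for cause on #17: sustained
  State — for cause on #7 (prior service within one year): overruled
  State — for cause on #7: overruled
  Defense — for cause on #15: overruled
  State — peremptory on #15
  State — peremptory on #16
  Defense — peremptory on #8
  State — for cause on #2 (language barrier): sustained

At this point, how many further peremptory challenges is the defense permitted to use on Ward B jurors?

2

Defense peremptories so far: #18, #19, #8 — 3 of 6 used, 3 left overall.
Against Ward B: #18 — 1 used; per-ward cap 3 leaves 2.
Binding limit: min(3, 2) = 2.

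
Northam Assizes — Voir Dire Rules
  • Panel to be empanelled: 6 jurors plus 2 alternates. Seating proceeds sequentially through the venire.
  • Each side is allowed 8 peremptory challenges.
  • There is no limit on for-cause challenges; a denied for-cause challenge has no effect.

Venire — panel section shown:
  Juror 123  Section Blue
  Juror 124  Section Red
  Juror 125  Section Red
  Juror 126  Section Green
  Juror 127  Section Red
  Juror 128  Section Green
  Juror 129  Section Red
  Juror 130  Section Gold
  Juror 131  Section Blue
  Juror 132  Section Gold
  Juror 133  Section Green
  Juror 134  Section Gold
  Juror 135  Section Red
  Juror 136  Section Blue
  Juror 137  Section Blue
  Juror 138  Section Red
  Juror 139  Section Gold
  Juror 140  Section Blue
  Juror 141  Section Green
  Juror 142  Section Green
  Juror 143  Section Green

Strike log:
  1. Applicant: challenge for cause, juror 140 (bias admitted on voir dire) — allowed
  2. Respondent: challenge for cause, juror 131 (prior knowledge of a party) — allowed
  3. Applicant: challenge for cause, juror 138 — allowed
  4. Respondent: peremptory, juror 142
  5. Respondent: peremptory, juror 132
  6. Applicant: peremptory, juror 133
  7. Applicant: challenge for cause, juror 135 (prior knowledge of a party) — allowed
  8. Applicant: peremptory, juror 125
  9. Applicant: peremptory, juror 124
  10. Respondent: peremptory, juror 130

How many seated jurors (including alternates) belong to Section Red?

2

Removed: #124, #125, #130, #131, #132, #133, #135, #138, #140, #142.
Seated (8 incl. alternates): #123, #126, #127, #128, #129, #134, #136, #137.
Of those, in Section Red: #127, #129 → 2.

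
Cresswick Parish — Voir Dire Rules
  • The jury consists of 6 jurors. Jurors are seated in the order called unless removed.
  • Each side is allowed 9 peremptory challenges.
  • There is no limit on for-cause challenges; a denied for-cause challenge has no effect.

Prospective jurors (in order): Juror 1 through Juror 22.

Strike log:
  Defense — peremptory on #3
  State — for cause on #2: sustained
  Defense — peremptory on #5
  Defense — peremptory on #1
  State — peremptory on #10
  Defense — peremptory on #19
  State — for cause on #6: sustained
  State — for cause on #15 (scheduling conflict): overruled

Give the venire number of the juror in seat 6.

Removed: #1, #2, #3, #5, #6, #10, #19. (#15 stays — for-cause denied.)
Seating in order: seats 1–6 → #4, #7, #8, #9, #11, #12.
So seat 6 is #12.

12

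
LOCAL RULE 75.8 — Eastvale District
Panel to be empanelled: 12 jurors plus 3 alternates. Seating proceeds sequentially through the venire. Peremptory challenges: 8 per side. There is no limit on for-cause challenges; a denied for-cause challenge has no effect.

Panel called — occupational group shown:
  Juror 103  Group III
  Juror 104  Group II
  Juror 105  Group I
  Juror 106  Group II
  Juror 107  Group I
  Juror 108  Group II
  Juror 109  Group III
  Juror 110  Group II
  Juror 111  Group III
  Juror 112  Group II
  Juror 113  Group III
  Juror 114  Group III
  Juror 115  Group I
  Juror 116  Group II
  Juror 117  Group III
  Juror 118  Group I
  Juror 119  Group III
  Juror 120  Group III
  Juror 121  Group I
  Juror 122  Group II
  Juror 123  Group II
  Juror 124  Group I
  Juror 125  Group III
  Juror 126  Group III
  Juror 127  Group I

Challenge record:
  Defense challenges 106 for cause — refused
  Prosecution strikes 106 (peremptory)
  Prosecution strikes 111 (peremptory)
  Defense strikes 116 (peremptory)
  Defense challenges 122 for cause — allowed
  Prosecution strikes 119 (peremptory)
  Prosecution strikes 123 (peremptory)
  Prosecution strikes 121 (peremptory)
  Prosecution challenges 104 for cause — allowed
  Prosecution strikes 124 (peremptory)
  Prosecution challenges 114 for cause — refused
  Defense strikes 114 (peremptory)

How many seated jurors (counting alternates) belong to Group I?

Removed: #104, #106, #111, #114, #116, #119, #121, #122, #123, #124.
Seated (15 incl. alternates): #103, #105, #107, #108, #109, #110, #112, #113, #115, #117, #118, #120, #125, #126, #127.
Of those, in Group I: #105, #107, #115, #118, #127 → 5.

5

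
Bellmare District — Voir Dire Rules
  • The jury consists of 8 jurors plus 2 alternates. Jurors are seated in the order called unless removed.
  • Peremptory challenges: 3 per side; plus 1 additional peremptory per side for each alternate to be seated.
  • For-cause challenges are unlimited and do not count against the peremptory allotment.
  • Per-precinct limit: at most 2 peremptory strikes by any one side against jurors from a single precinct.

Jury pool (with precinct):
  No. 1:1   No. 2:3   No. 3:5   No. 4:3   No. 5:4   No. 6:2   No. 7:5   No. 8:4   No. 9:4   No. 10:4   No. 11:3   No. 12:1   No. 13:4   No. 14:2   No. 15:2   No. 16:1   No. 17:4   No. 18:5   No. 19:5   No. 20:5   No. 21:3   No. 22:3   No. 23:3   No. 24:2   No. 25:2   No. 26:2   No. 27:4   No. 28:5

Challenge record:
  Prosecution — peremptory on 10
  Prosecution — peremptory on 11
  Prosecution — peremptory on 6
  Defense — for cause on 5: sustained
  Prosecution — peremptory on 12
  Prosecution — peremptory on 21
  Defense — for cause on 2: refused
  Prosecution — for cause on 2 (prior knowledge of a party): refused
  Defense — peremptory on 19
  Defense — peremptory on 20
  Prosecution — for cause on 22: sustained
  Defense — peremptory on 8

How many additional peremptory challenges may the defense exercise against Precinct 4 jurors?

1

Defense peremptories so far: #19, #20, #8 — 3 of 5 used, 2 left overall.
Against Precinct 4: #8 — 1 used; per-precinct cap 2 leaves 1.
Binding limit: min(2, 1) = 1.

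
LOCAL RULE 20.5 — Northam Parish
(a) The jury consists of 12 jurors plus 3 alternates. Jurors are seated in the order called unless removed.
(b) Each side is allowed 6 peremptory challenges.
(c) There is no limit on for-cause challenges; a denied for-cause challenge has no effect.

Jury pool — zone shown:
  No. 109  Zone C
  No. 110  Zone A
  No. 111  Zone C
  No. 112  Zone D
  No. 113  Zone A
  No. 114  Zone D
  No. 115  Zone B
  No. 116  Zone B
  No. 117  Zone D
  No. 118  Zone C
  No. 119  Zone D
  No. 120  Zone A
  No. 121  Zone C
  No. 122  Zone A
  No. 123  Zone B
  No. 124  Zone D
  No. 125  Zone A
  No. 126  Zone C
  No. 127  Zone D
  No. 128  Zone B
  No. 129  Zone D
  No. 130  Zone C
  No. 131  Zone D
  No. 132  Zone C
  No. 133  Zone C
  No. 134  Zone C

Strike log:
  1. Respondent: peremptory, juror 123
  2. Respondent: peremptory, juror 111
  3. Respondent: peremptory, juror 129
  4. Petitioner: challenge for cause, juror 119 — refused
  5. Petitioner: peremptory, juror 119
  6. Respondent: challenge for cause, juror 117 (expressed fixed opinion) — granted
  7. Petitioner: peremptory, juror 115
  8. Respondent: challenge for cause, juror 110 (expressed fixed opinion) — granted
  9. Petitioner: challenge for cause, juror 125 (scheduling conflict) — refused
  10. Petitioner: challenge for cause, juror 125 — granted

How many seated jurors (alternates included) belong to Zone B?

2

Removed: #110, #111, #115, #117, #119, #123, #125, #129.
Seated (15 incl. alternates): #109, #112, #113, #114, #116, #118, #120, #121, #122, #124, #126, #127, #128, #130, #131.
Of those, in Zone B: #116, #128 → 2.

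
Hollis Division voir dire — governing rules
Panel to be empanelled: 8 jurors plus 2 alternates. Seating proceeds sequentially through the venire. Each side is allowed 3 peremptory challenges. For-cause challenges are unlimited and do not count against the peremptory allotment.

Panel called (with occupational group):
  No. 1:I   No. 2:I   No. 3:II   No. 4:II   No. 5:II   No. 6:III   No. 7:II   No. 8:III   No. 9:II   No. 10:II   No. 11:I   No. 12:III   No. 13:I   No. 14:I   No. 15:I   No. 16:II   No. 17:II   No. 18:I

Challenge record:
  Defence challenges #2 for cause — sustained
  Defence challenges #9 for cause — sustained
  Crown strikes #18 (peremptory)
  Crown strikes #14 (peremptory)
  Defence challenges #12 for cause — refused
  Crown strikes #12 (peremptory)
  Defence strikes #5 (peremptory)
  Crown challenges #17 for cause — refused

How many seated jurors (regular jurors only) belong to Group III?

2

Removed: #2, #5, #9, #12, #14, #18.
Seated jurors 1–8: #1, #3, #4, #6, #7, #8, #10, #11 (alternates #13, #15 not counted).
Of those, in Group III: #6, #8 → 2.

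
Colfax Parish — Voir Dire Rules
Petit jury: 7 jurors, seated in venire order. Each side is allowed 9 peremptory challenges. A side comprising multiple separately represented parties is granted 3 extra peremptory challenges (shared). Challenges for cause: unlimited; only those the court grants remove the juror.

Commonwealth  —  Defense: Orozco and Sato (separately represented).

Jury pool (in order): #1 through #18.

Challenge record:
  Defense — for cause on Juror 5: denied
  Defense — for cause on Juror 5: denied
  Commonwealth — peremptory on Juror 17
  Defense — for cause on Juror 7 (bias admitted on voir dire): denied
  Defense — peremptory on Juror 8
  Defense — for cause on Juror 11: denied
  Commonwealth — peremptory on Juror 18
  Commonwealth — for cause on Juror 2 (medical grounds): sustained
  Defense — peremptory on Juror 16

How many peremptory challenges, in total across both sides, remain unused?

Commonwealth allotment: 9. Defense allotment: 9 base + 3 multi-party = 12.
Commonwealth peremptories used: #17, #18 — 2 (the for-cause on #2 doesn't count).
Defense peremptories used: #8, #16 — 2 (for-cause on #5, #5, #7, #11 don't count).
Remaining: (9 − 2) + (12 − 2) = 17.

17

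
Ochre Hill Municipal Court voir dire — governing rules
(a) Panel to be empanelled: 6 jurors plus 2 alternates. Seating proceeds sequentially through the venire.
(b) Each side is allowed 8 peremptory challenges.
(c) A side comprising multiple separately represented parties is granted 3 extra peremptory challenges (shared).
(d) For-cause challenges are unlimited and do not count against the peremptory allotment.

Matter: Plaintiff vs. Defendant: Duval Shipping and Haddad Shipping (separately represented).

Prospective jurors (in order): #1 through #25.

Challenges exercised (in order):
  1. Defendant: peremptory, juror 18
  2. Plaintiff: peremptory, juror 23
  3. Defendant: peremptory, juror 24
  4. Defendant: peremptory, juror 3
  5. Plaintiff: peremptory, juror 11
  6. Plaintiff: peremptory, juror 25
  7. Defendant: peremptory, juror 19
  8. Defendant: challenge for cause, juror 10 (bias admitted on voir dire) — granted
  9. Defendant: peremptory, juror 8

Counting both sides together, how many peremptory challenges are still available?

Plaintiff allotment: 8. Defendant allotment: 8 base + 3 multi-party = 11.
Plaintiff peremptories used: #23, #11, #25 — 3.
Defendant peremptories used: #18, #24, #3, #19, #8 — 5 (the for-cause on #10 doesn't count).
Remaining: (8 − 3) + (11 − 5) = 11.

11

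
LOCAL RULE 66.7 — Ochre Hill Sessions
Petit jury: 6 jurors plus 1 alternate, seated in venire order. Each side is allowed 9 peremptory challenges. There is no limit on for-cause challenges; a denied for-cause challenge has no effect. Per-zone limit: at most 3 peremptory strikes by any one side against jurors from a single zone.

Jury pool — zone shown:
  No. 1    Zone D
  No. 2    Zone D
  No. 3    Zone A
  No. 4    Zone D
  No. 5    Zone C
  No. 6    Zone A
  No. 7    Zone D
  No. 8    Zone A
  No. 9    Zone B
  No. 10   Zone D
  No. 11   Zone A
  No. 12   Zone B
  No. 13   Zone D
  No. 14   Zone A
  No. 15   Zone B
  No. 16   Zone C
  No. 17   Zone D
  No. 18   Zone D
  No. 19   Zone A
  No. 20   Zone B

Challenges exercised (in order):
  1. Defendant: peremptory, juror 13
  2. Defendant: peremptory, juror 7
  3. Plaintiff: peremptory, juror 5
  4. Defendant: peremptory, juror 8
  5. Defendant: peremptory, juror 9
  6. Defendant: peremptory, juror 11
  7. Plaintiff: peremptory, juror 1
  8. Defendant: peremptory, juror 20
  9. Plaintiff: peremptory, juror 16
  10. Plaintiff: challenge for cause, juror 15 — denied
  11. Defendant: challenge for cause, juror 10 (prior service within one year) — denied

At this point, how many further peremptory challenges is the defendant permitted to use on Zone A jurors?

1

Defendant peremptories so far: #13, #7, #8, #9, #11, #20 — 6 of 9 used, 3 left overall.
Against Zone A: #8, #11 — 2 used; per-zone cap 3 leaves 1.
Binding limit: min(3, 1) = 1.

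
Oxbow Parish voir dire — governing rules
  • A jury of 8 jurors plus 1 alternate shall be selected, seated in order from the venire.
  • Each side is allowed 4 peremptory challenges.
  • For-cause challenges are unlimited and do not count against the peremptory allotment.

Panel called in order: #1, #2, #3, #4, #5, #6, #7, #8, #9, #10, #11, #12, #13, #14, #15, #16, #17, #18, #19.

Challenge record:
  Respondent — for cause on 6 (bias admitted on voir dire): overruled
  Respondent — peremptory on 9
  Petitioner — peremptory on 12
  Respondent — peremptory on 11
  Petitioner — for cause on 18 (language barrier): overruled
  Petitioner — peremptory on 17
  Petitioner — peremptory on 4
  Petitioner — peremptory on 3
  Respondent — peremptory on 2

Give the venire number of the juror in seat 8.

14

Removed: #2, #3, #4, #9, #11, #12, #17. (#6, #18 stay — for-cause denied.)
Seating in order: seats 1–8 → #1, #5, #6, #7, #8, #10, #13, #14; alternates → #15.
So seat 8 is #14.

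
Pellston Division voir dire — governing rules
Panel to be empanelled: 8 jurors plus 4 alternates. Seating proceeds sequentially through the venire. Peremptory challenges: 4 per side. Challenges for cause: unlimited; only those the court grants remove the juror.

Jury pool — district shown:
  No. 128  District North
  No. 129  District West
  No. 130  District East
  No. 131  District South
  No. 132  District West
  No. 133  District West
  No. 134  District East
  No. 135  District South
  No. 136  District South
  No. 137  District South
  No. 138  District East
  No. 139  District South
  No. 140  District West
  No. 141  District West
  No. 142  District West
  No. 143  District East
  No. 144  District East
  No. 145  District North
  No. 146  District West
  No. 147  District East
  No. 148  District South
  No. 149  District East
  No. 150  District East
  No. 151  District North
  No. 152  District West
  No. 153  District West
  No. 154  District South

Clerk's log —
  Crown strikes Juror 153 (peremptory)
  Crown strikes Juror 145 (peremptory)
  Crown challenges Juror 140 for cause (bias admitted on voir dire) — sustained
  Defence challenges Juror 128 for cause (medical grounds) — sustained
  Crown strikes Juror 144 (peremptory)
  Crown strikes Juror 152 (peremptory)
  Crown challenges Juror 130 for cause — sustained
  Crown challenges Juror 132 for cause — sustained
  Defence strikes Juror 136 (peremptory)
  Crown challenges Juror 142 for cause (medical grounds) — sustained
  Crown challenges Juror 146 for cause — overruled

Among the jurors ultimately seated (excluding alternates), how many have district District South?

4

Removed: #128, #130, #132, #136, #140, #142, #144, #145, #152, #153.
Seated jurors 1–8: #129, #131, #133, #134, #135, #137, #138, #139 (alternates #141, #143, #146, #147 not counted).
Of those, in District South: #131, #135, #137, #139 → 4.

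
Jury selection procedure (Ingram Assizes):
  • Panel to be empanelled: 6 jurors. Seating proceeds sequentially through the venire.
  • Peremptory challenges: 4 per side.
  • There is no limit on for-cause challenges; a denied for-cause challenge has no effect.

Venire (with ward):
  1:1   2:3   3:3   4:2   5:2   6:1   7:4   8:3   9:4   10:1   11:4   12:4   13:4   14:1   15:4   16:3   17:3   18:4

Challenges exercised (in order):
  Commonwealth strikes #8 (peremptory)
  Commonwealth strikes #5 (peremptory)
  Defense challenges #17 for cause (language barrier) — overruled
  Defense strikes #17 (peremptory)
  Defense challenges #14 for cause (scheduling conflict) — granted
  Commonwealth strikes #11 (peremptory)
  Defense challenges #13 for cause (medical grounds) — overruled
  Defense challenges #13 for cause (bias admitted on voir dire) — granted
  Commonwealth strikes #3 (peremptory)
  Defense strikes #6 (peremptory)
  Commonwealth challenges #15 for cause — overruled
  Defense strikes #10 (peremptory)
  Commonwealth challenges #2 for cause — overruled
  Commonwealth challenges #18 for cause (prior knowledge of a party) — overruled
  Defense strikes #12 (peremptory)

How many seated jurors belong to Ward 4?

Removed: #3, #5, #6, #8, #10, #11, #12, #13, #14, #17.
Seated jurors 1–6: #1, #2, #4, #7, #9, #15.
Of those, in Ward 4: #7, #9, #15 → 3.

3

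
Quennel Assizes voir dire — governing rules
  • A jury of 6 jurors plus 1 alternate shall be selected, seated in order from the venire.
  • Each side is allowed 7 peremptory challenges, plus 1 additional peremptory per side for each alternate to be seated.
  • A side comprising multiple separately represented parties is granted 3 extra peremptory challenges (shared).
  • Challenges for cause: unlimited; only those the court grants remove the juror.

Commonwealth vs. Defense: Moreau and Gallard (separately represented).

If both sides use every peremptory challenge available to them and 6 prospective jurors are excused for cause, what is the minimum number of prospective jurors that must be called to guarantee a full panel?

Seats to fill: 6 + 1 alternates = 7.
Peremptories — Commonwealth: 7 + 1×1 = 8; Defense: 7 + 1×1 + 3 = 11; total 19.
For-cause removals: 6.
Minimum venire: 7 + 19 + 6 = 32.

32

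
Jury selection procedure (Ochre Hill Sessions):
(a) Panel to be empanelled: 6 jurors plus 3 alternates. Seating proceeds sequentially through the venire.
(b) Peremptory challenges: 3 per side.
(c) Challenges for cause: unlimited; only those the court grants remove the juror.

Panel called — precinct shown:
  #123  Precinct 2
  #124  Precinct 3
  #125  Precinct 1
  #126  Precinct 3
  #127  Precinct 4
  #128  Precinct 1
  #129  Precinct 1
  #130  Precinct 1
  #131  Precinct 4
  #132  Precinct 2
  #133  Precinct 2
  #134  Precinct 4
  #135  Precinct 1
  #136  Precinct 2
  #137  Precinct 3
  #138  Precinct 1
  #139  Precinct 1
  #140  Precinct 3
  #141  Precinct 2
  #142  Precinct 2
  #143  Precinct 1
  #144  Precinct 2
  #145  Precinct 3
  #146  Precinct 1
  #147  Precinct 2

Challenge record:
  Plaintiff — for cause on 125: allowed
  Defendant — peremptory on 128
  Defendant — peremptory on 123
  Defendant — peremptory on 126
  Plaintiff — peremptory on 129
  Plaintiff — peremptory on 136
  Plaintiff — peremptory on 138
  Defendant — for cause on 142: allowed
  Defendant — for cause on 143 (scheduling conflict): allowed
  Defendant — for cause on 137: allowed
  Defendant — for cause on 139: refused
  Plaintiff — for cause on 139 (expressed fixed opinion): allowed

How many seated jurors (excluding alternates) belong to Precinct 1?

1

Removed: #123, #125, #126, #128, #129, #136, #137, #138, #139, #142, #143.
Seated jurors 1–6: #124, #127, #130, #131, #132, #133 (alternates #134, #135, #140 not counted).
Of those, in Precinct 1: #130 → 1.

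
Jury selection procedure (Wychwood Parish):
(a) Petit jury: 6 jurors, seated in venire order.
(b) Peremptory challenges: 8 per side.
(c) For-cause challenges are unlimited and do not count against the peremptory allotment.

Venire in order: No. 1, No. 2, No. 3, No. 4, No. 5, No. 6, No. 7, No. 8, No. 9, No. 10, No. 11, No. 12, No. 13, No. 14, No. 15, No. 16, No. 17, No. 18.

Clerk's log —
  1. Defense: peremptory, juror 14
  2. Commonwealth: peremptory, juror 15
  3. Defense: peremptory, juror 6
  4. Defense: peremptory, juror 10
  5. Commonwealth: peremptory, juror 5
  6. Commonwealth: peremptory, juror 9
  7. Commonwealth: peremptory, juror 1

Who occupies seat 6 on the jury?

11

Removed: #1, #5, #6, #9, #10, #14, #15.
Seating in order: seats 1–6 → #2, #3, #4, #7, #8, #11.
So seat 6 is #11.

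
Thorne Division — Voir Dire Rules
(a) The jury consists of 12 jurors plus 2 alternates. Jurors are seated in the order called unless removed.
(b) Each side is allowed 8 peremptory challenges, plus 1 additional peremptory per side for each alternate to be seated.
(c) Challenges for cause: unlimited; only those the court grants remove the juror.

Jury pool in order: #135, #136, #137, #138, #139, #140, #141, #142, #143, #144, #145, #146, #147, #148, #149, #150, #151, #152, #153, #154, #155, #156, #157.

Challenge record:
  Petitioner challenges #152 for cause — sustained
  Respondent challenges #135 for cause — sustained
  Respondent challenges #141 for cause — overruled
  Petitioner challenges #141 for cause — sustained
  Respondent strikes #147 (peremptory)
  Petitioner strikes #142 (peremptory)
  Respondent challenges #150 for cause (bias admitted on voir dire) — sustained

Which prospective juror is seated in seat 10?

Removed: #135, #141, #142, #147, #150, #152.
Seating in order: seats 1–12 → #136, #137, #138, #139, #140, #143, #144, #145, #146, #148, #149, #151; alternates → #153, #154.
So seat 10 is #148.

148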